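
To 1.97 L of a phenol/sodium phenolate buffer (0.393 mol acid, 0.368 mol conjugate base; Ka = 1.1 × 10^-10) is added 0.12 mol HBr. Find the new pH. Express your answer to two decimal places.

pH = 9.64

Added H+ converts C6H5O- to C6H5OH: C6H5OH → 0.513 mol, C6H5O- → 0.248 mol.
pKa = −log(1.1 × 10^-10) = 9.959
Henderson–Hasselbalch with mole ratio 0.248/0.513: pH = 9.959 + (-0.316)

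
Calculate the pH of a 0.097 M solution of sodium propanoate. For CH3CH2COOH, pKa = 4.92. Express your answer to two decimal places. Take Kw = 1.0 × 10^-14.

pH = 8.95

CH3CH2COO- is the conjugate base of the weak acid CH3CH2COOH.
Ka = 10^(−4.92) = 1.20 × 10^-5
Kb = Kw/Ka = 1.0×10^-14 / 1.20 × 10^-5 = 8.33 × 10^-10
Kb = [OH-]²/(0.097 − [OH-]) = 8.33 × 10^-10
Since Kb ≪ C₀, [OH-] ≈ √(Kb·C₀) = 8.99 × 10^-6 M.
Check: 0.0093% ionized — well under 5%, approximation valid.
pOH = 5.05, so pH = 14.00 − pOH = 8.95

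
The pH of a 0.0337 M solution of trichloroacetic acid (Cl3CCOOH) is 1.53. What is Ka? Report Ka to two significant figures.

Ka = 2.1 × 10^-1

[H+] = 10^(-1.53) = 2.95 × 10^-2 M
At equilibrium [HA] = 0.0337 − 2.95 × 10^-2 = 4.20 × 10^-3 M
Ka = [H+][A-]/[HA] = (2.95 × 10^-2)² / 4.20 × 10^-3 = 2.1 × 10^-1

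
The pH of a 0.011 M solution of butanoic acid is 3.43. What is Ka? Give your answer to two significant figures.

[H+] = 10^(-3.43) = 3.72 × 10^-4 M
At equilibrium [HA] = 0.011 − 3.72 × 10^-4 = 1.06 × 10^-2 M
Ka = [H+][A-]/[HA] = (3.72 × 10^-4)² / 1.06 × 10^-2 = 1.3 × 10^-5

Ka = 1.3 × 10^-5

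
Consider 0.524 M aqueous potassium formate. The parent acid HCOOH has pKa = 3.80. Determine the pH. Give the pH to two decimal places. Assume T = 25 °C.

pH = 8.76

HCOO- is the conjugate base of the weak acid HCOOH.
Ka = 10^(−3.80) = 1.58 × 10^-4
Kb = Kw/Ka = 1.0×10^-14 / 1.58 × 10^-4 = 6.33 × 10^-11
Kb = [OH-]²/(0.524 − [OH-]) = 6.33 × 10^-11
Since Kb ≪ C₀, [OH-] ≈ √(Kb·C₀) = 5.76 × 10^-6 M.
([OH-]/C₀ = 0.0011% < 5%, so the approximation holds.)
pOH = 5.24, so pH = 14.00 − pOH = 8.76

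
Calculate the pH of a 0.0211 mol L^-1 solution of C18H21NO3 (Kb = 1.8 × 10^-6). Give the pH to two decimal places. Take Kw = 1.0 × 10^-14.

C18H21NO3 + H2O ⇌ C18H22NO3+ + OH-
Kb = [OH-]²/(0.0211 − [OH-]) = 1.8 × 10^-6
Neglecting [OH-] in the denominator: [OH-] = √(1.8 × 10^-6 × 0.0211) = 1.95 × 10^-4 M
Check: 0.92% ionized — well under 5%, approximation valid.
pOH = −log(1.95 × 10^-4) = 3.71; pH = 14.00 − 3.71 = 10.29

pH = 10.29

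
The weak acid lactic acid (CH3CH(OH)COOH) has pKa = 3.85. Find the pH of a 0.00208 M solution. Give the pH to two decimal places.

pH = 3.32

CH3CH(OH)COOH ⇌ CH3CH(OH)COO- + H+
Ka = 10^(−3.85) = 1.41 × 10^-4
From the ICE table, Ka = [H+]²/(0.00208 − [H+]) = 1.41 × 10^-4.
The 5% rule fails; solving [H+]² + Ka·[H+] − Ka·C₀ = 0 exactly:
[H+] = (−Ka + √(Ka² + 4·Ka·C₀))/2 = 4.76 × 10^-4 M
pH = −log(4.76 × 10^-4) = 3.32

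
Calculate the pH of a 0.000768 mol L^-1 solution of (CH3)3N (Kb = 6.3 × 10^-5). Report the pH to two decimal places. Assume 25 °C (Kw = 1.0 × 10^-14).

(CH3)3N + H2O ⇌ (CH3)3NH+ + OH-
Kb = [OH-]²/(0.000768 − [OH-]) = 6.3 × 10^-5
[OH-] is not negligible relative to C₀; solve [OH-]² + 6.3e-05·[OH-] − 4.84e-08 = 0.
[OH-] = [−6.3e-05 + √(6.3e-05² + 1.94e-07)]/2 = 1.91 × 10^-4 M
pOH = 3.72, so pH = 14.00 − pOH = 10.28

pH = 10.28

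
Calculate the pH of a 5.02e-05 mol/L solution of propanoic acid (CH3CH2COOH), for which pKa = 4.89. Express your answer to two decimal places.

CH3CH2COOH ⇌ CH3CH2COO- + H+
Ka = 10^(−4.89) = 1.29 × 10^-5
From the ICE table, Ka = x²/(5.02e-05 − x) = 1.29 × 10^-5.
Here C₀/Ka ≈ 3.89, so the small-x approximation fails. Use the quadratic:
x = (−Ka + √(Ka² + 4·Ka·C₀))/2 = 1.98 × 10^-5 M
pH = −log[H+] = −log(1.98 × 10^-5) = 4.70

pH = 4.70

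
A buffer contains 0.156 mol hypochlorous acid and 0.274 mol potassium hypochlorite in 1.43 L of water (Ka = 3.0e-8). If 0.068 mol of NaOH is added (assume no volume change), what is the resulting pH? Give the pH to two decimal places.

pH = 8.11

OH- converts HOCl to OCl-: HOCl → 0.088 mol, OCl- → 0.342 mol.
pKa = −log(3.0 × 10^-8) = 7.523
Henderson–Hasselbalch with mole ratio 0.342/0.088: pH = 7.523 + (+0.590)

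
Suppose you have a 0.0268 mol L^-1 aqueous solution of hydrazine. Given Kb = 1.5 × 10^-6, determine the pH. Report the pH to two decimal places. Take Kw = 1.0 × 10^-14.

N2H4 + H2O ⇌ N2H5+ + OH-
Let x = [OH-] at equilibrium. Kb = x²/(0.0268 − x).
Assume x ≪ 0.0268: x ≈ √(1.5 × 10^-6 × 0.0268) = 2.00 × 10^-4 M
pOH = −log(2.00 × 10^-4) = 3.70; pH = 14.00 − 3.70 = 10.30

pH = 10.30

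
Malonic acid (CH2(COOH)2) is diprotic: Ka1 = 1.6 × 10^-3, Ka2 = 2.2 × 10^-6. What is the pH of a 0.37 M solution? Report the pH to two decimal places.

pH = 1.63

Ka1 ≫ Ka2, so treat the first dissociation as the only significant source of H+.
Ka1 = x²/(0.37 − x) = 1.6 × 10^-3
Solving the quadratic: x = (−Ka1 + √(Ka1² + 4·Ka1·C₀))/2 = 2.35 × 10^-2 M
pH = −log(2.35 × 10^-2) = 1.63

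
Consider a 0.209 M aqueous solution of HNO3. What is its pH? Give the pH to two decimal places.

pH = 0.68

HNO3 is a strong acid and dissociates completely, so [H+] = 0.209 M.
pH = -log(0.209) = 0.68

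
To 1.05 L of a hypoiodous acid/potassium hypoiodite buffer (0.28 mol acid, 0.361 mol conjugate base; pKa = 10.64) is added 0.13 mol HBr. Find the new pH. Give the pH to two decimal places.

pH = 10.39

Added H+ converts OI- to HOI: HOI → 0.41 mol, OI- → 0.231 mol.
Henderson–Hasselbalch with mole ratio 0.231/0.41: pH = 10.64 + (-0.249)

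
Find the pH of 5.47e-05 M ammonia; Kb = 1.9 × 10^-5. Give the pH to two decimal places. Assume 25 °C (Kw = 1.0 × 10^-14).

NH3 + H2O ⇌ NH4+ + OH-
From the ICE table, Kb = [OH-]²/(5.47e-05 − [OH-]) = 1.9 × 10^-5.
Here C₀/Kb ≈ 2.88, so the small-[OH-] approximation fails. Use the quadratic:
[OH-] = [−1.9e-05 + √(1.9e-05² + 4.16e-09)]/2 = 2.41 × 10^-5 M
pOH = 4.62, so pH = 14.00 − pOH = 9.38

pH = 9.38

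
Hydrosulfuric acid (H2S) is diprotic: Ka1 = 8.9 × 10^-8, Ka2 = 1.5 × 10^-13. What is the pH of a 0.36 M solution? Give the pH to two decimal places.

pH = 3.75

Ka1 ≫ Ka2, so treat the first dissociation as the only significant source of H+.
Ka1 = x²/(0.36 − x) = 8.9 × 10^-8
x ≈ √(8.9 × 10^-8 × 0.36) = 1.79 × 10^-4 M
pH = −log(1.79 × 10^-4) = 3.75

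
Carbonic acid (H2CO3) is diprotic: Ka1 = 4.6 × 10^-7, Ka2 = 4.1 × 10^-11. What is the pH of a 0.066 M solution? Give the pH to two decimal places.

pH = 3.76

Since Ka1 ≫ Ka2, the first ionization dominates [H+].
Ka1 = x²/(0.066 − x) = 4.6 × 10^-7
x ≈ √(4.6 × 10^-7 × 0.066) = 1.74 × 10^-4 M
pH = −log(1.74 × 10^-4) = 3.76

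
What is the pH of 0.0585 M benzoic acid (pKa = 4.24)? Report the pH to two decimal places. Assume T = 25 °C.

C6H5COOH ⇌ C6H5COO- + H+
Ka = 10^(−4.24) = 5.75 × 10^-5
Let x = [H+] at equilibrium. Ka = x²/(0.0585 − x).
Since Ka ≪ C₀, x ≈ √(Ka·C₀) = 1.83 × 10^-3 M.
pH = −log(1.83 × 10^-3) = 2.74

pH = 2.74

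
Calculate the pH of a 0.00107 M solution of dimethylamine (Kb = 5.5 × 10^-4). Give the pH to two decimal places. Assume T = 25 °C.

(CH3)2NH + H2O ⇌ (CH3)2NH2+ + OH-
From the ICE table, Kb = x²/(0.00107 − x) = 5.5 × 10^-4.
The 5% rule fails; solving x² + Kb·x − Kb·C₀ = 0 exactly:
x = [−0.00055 + √(0.00055² + 2.35e-06)]/2 = 5.40 × 10^-4 M
pOH = −log(5.40 × 10^-4) = 3.27; pH = 14.00 − 3.27 = 10.73

pH = 10.73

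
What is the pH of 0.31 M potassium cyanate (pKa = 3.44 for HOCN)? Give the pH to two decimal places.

OCN- is the conjugate base of the weak acid HOCN.
Ka = 10^(−3.44) = 3.63 × 10^-4
Kb = Kw/Ka = 1.0×10^-14 / 3.63 × 10^-4 = 2.75 × 10^-11
Let x = [OH-] at equilibrium. Kb = x²/(0.31 − x).
Assume x ≪ 0.31: x ≈ √(2.75 × 10^-11 × 0.31) = 2.92 × 10^-6 M
Check: 0.00094% ionized — well under 5%, approximation valid.
pOH = 5.53, so pH = 14.00 − pOH = 8.47

pH = 8.47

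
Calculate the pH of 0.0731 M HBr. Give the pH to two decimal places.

HBr is a strong acid and dissociates completely, so [H+] = 0.0731 M.
pH = -log(0.0731) = 1.14

pH = 1.14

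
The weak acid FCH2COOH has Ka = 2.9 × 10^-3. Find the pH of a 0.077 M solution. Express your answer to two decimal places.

pH = 1.87

FCH2COOH ⇌ FCH2COO- + H+
Let x = [H+] at equilibrium. Ka = x²/(0.077 − x).
Here C₀/Ka ≈ 26.6, so the small-x approximation fails. Use the quadratic:
x = [−0.0029 + √(0.0029² + 0.000893)]/2 = 1.36 × 10^-2 M
pH = −log(1.36 × 10^-2) = 1.87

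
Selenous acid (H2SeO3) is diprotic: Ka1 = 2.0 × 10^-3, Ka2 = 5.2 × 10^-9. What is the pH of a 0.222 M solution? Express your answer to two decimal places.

Ka1 ≫ Ka2, so treat the first dissociation as the only significant source of H+.
Ka1 = x²/(0.222 − x) = 2.0 × 10^-3
Solving the quadratic: x = (−Ka1 + √(Ka1² + 4·Ka1·C₀))/2 = 2.01 × 10^-2 M
pH = −log(2.01 × 10^-2) = 1.70

pH = 1.70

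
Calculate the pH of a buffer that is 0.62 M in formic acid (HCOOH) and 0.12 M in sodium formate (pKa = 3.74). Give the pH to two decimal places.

pH = pKa + log([A⁻]/[HA]) = 3.74 + log(0.12/0.62)
pH = 3.74 + (-0.713) = 3.03

pH = 3.03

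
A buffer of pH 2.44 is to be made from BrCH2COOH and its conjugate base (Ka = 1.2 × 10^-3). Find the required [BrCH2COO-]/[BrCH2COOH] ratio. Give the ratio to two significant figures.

ratio = 0.33

pKa = -log(1.2 × 10^-3) = 2.921
pH = pKa + log(r) ⇒ log(r) = 2.44 − 2.921 = -0.481
r = [BrCH2COO-]/[BrCH2COOH] = 10^(-0.481) = 0.33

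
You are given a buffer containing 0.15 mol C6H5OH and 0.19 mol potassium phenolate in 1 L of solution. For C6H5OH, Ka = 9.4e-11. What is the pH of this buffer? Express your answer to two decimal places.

pKa = −log(9.4 × 10^-11) = 10.027
pH = pKa + log([A⁻]/[HA]) = 10.027 + log(0.19/0.15)
pH = 10.027 + (+0.103) = 10.13

pH = 10.13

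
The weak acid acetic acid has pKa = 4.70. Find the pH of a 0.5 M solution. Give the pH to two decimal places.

pH = 2.50

CH3COOH ⇌ CH3COO- + H+
Ka = 10^(−4.70) = 2.00 × 10^-5
Ka = x²/(0.5 − x) = 2.00 × 10^-5
Since Ka ≪ C₀, x ≈ √(Ka·C₀) = 3.16 × 10^-3 M.
pH = −log[H+] = −log(3.16 × 10^-3) = 2.50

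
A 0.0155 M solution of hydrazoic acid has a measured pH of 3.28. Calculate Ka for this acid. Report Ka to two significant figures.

[H+] = 10^(-3.28) = 5.25 × 10^-4 M
At equilibrium [HA] = 0.0155 − 5.25 × 10^-4 = 1.50 × 10^-2 M
Ka = [H+][A-]/[HA] = (5.25 × 10^-4)² / 1.50 × 10^-2 = 1.8 × 10^-5

Ka = 1.8 × 10^-5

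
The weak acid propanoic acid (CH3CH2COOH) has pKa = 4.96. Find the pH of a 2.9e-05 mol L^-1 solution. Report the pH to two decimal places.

CH3CH2COOH ⇌ CH3CH2COO- + H+
Ka = 10^(−4.96) = 1.10 × 10^-5
From the ICE table, Ka = [H+]²/(2.9e-05 − [H+]) = 1.10 × 10^-5.
Here C₀/Ka ≈ 2.64, so the small-[H+] approximation fails. Use the quadratic:
[H+] = (−Ka + √(Ka² + 4·Ka·C₀))/2 = 1.32 × 10^-5 M
pH = −log[H+] = −log(1.32 × 10^-5) = 4.88

pH = 4.88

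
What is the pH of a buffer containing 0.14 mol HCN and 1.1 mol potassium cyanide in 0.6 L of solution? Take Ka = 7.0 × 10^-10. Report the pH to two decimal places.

pH = 10.05

pKa = −log(7.0 × 10^-10) = 9.155
pH = pKa + log([A⁻]/[HA]) = 9.155 + log(1.1/0.14)
pH = 9.155 + (+0.895) = 10.05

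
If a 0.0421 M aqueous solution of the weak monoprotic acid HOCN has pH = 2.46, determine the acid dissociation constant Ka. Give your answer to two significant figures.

Ka = 3.1 × 10^-4

[H+] = 10^(-2.46) = 3.47 × 10^-3 M
At equilibrium [HA] = 0.0421 − 3.47 × 10^-3 = 3.86 × 10^-2 M
Ka = [H+][A-]/[HA] = (3.47 × 10^-3)² / 3.86 × 10^-2 = 3.1 × 10^-4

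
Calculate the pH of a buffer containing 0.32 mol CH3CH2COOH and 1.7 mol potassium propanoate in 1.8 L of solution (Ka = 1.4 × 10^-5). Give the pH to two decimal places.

pH = 5.58

pKa = −log(1.4 × 10^-5) = 4.854
Using pH = pKa + log([base]/[acid]) with [base]/[acid] = 1.7/0.32:
pH = 4.854 + (+0.725) = 5.58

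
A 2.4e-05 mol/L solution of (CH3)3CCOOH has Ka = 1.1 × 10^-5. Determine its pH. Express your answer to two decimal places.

(CH3)3CCOOH ⇌ (CH3)3CCOO- + H+
From the ICE table, Ka = x²/(2.4e-05 − x) = 1.1 × 10^-5.
Here C₀/Ka ≈ 2.18, so the small-x approximation fails. Use the quadratic:
x = (−Ka + √(Ka² + 4·Ka·C₀))/2 = 1.17 × 10^-5 M
pH = −log(1.17 × 10^-5) = 4.93

pH = 4.93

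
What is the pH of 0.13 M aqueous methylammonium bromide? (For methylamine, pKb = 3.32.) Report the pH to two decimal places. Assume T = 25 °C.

CH3NH3+ is the conjugate acid of the weak base CH3NH2.
Kb = 10^(−3.32) = 4.79 × 10^-4
Ka = Kw/Kb = 1.0×10^-14 / 4.79 × 10^-4 = 2.09 × 10^-11
Ka = x²/(0.13 − x) = 2.09 × 10^-11
Since Ka ≪ C₀, x ≈ √(Ka·C₀) = 1.65 × 10^-6 M.
pH = −log(1.65 × 10^-6) = 5.78

pH = 5.78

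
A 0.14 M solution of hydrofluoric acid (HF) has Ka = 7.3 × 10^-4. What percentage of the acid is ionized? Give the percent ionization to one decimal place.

HF ⇌ F- + H+; let x = [H+] at equilibrium.
Ka = x²/(C₀ − x); solving the quadratic gives x = 9.75 × 10^-3 M.
Fraction ionized = 9.75 × 10^-3 / 0.14 = 0.0696 → 7.0%

7.0%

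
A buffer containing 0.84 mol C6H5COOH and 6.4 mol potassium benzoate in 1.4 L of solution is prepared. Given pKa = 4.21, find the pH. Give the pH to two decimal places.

pH = pKa + log([A⁻]/[HA]) = 4.21 + log(6.4/0.84)
pH = 4.21 + (+0.882) = 5.09

pH = 5.09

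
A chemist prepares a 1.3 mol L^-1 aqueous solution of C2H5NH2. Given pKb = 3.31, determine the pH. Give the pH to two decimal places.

pH = 12.40

C2H5NH2 + H2O ⇌ C2H5NH3+ + OH-
Kb = 10^(−3.31) = 4.90 × 10^-4
From the ICE table, Kb = x²/(1.3 − x) = 4.90 × 10^-4.
Neglecting x in the denominator: x = √(4.90 × 10^-4 × 1.3) = 2.52 × 10^-2 M
Check: 1.9% ionized — well under 5%, approximation valid.
pOH = 1.60, so pH = 14.00 − pOH = 12.40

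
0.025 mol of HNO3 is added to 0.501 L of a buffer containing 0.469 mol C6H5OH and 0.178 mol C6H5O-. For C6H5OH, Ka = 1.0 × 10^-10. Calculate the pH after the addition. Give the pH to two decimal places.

pH = 9.49

After neutralization: n(C6H5OH) = 0.494 mol, n(C6H5O-) = 0.153 mol.
pKa = −log(1.0 × 10^-10) = 10.000
pH = pKa + log([A⁻]/[HA]) = 10.000 + log(0.153/0.494) = 10.000 -0.509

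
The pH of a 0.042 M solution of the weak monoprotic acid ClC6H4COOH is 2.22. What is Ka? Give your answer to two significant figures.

Ka = 1.0 × 10^-3

[H+] = 10^(-2.22) = 6.03 × 10^-3 M
At equilibrium [HA] = 0.042 − 6.03 × 10^-3 = 3.60 × 10^-2 M
Ka = [H+][A-]/[HA] = (6.03 × 10^-3)² / 3.60 × 10^-2 = 1.0 × 10^-3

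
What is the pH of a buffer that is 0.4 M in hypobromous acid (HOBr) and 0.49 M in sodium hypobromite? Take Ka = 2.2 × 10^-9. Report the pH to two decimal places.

pH = 8.75

pKa = −log(2.2 × 10^-9) = 8.658
Henderson–Hasselbalch: pH = pKa + log([OBr-]/[HOBr]) = 8.658 + log(0.49/0.4)
pH = 8.658 + (+0.088) = 8.75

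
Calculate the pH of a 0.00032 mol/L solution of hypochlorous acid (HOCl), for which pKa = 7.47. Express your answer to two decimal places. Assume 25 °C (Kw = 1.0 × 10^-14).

HOCl ⇌ OCl- + H+
Ka = 10^(−7.47) = 3.39 × 10^-8
Let x = [H+] at equilibrium. Ka = x²/(0.00032 − x).
Since Ka ≪ C₀, x ≈ √(Ka·C₀) = 3.29 × 10^-6 M.
(x/C₀ = 1% < 5%, so the approximation holds.)
pH = −log[H+] = −log(3.29 × 10^-6) = 5.48

pH = 5.48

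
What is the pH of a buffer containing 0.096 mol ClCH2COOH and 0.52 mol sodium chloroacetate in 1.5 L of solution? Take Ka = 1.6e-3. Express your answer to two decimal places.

pKa = −log(1.6 × 10^-3) = 2.796
Using pH = pKa + log([base]/[acid]) with [base]/[acid] = 0.52/0.096:
pH = 2.796 + (+0.734) = 3.53

pH = 3.53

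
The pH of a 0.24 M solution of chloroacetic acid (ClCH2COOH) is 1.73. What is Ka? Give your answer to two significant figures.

[H+] = 10^(-1.73) = 1.86 × 10^-2 M
At equilibrium [HA] = 0.24 − 1.86 × 10^-2 = 2.21 × 10^-1 M
Ka = [H+][A-]/[HA] = (1.86 × 10^-2)² / 2.21 × 10^-1 = 1.6 × 10^-3

Ka = 1.6 × 10^-3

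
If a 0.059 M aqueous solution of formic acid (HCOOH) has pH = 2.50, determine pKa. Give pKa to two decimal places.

pKa = 3.75

[H+] = 10^(-2.50) = 3.16 × 10^-3 M
At equilibrium [HA] = 0.059 − 3.16 × 10^-3 = 5.58 × 10^-2 M
Ka = [H+][A-]/[HA] = (3.16 × 10^-3)² / 5.58 × 10^-2 = 1.79 × 10^-4
pKa = -log(1.79 × 10^-4) = 3.75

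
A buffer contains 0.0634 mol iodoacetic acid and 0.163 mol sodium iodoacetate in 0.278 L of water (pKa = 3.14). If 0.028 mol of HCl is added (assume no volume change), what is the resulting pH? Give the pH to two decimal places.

Added H+ converts ICH2COO- to ICH2COOH: ICH2COOH → 0.0914 mol, ICH2COO- → 0.135 mol.
pH = pKa + log(n_ICH2COO-/n_ICH2COOH) = 3.14 + log(0.135/0.0914) = 3.14 + (+0.169)

pH = 3.31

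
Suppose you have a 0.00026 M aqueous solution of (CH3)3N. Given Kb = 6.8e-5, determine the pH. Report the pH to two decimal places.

(CH3)3N + H2O ⇌ (CH3)3NH+ + OH-
Kb = [OH-]²/(0.00026 − [OH-]) = 6.8 × 10^-5
Here C₀/Kb ≈ 3.82, so the small-[OH-] approximation fails. Use the quadratic:
[OH-] = (−Kb + √(Kb² + 4·Kb·C₀))/2 = 1.03 × 10^-4 M
pOH = 3.99, so pH = 14.00 − pOH = 10.01

pH = 10.01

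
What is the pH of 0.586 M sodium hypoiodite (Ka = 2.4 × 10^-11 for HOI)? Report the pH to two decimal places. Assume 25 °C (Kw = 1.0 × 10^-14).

pH = 12.19

OI- is the conjugate base of the weak acid HOI.
Kb = Kw/Ka = 1.0×10^-14 / 2.4 × 10^-11 = 4.17 × 10^-4
Kb = x²/(0.586 − x) = 4.17 × 10^-4
Assume x ≪ 0.586: x ≈ √(4.17 × 10^-4 × 0.586) = 1.56 × 10^-2 M
Check: 2.7% ionized — well under 5%, approximation valid.
pOH = 1.81, so pH = 14.00 − pOH = 12.19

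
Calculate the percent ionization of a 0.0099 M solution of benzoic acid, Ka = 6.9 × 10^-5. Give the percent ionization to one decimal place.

8.0%

C6H5COOH ⇌ C6H5COO- + H+; let x = [H+] at equilibrium.
Solve x² + 6.9e-05x − 6.83e-07 = 0 → x = 7.93 × 10^-4 M
Fraction ionized = 7.93 × 10^-4 / 0.0099 = 0.0801 → 8.0%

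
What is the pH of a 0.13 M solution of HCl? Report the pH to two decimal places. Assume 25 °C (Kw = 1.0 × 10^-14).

pH = 0.89

HCl is a strong acid and dissociates completely, so [H+] = 0.13 M.
pH = -log(0.13) = 0.89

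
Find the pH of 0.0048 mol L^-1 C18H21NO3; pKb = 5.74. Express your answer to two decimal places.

C18H21NO3 + H2O ⇌ C18H22NO3+ + OH-
Kb = 10^(−5.74) = 1.82 × 10^-6
Let x = [OH-] at equilibrium. Kb = x²/(0.0048 − x).
Neglecting x in the denominator: x = √(1.82 × 10^-6 × 0.0048) = 9.35 × 10^-5 M
pOH = −log(9.35 × 10^-5) = 4.03; pH = 14.00 − 4.03 = 9.97

pH = 9.97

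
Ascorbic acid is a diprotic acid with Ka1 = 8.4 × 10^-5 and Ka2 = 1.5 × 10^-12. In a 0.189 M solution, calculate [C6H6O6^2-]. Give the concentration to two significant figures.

1.5 × 10^-12 M

First ionization gives [H+] ≈ [HC6H6O6-] = 3.98 × 10^-3 M.
Second step: Ka2 = [H+][C6H6O6^2-]/[HC6H6O6-] ≈ [C6H6O6^2-] (since [H+] ≈ [HC6H6O6-]).
So [C6H6O6^2-] ≈ Ka2.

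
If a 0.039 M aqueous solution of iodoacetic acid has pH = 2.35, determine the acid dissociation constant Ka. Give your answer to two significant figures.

[H+] = 10^(-2.35) = 4.47 × 10^-3 M
At equilibrium [HA] = 0.039 − 4.47 × 10^-3 = 3.45 × 10^-2 M
Ka = [H+][A-]/[HA] = (4.47 × 10^-3)² / 3.45 × 10^-2 = 5.8 × 10^-4

Ka = 5.8 × 10^-4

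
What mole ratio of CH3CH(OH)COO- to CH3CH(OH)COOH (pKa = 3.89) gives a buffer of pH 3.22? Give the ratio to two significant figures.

pH = pKa + log(r) ⇒ log(r) = 3.22 − 3.89 = -0.67
r = [CH3CH(OH)COO-]/[CH3CH(OH)COOH] = 10^(-0.67) = 0.214

ratio = 0.21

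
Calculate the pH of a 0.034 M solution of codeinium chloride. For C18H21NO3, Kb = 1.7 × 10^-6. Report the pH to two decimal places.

C18H22NO3+ is the conjugate acid of the weak base C18H21NO3.
Ka = Kw/Kb = 1.0×10^-14 / 1.7 × 10^-6 = 5.88 × 10^-9
From the ICE table, Ka = x²/(0.034 − x) = 5.88 × 10^-9.
Since Ka ≪ C₀, x ≈ √(Ka·C₀) = 1.41 × 10^-5 M.
pH = −log[H+] = −log(1.41 × 10^-5) = 4.85

pH = 4.85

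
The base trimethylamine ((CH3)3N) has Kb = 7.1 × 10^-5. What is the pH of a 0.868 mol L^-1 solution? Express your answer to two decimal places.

pH = 11.89

(CH3)3N + H2O ⇌ (CH3)3NH+ + OH-
From the ICE table, Kb = [OH-]²/(0.868 − [OH-]) = 7.1 × 10^-5.
Since Kb ≪ C₀, [OH-] ≈ √(Kb·C₀) = 7.85 × 10^-3 M.
([OH-]/C₀ = 0.9% < 5%, so the approximation holds.)
pOH = 2.11, so pH = 14.00 − pOH = 11.89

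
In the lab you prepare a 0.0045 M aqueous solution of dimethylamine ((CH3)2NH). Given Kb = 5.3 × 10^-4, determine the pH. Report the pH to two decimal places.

pH = 11.11

(CH3)2NH + H2O ⇌ (CH3)2NH2+ + OH-
Kb = [OH-]²/(0.0045 − [OH-]) = 5.3 × 10^-4
Here C₀/Kb ≈ 8.49, so the small-[OH-] approximation fails. Use the quadratic:
[OH-] = (−Kb + √(Kb² + 4·Kb·C₀))/2 = 1.30 × 10^-3 M
pOH = −log(1.30 × 10^-3) = 2.89; pH = 14.00 − 2.89 = 11.11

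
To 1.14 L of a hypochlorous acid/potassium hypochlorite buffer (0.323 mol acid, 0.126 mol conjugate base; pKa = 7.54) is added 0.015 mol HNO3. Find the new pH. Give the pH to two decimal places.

pH = 7.06

After neutralization: n(HOCl) = 0.338 mol, n(OCl-) = 0.111 mol.
Henderson–Hasselbalch with mole ratio 0.111/0.338: pH = 7.54 + (-0.484)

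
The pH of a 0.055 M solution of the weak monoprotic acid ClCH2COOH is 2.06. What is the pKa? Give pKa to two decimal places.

pKa = 2.79

[H+] = 10^(-2.06) = 8.71 × 10^-3 M
At equilibrium [HA] = 0.055 − 8.71 × 10^-3 = 4.63 × 10^-2 M
Ka = [H+][A-]/[HA] = (8.71 × 10^-3)² / 4.63 × 10^-2 = 1.64 × 10^-3
pKa = -log(1.64 × 10^-3) = 2.79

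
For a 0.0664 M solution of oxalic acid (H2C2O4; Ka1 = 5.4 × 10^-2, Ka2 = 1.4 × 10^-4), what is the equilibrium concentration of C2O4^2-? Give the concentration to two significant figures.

1.4 × 10^-4 M

First ionization gives [H+] ≈ [HC2O4-] = 3.87 × 10^-2 M.
Second step: Ka2 = [H+][C2O4^2-]/[HC2O4-] ≈ [C2O4^2-] (since [H+] ≈ [HC2O4-]).
So [C2O4^2-] ≈ Ka2.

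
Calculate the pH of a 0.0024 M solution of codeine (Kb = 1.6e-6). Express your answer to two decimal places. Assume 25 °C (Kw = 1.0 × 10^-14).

C18H21NO3 + H2O ⇌ C18H22NO3+ + OH-
From the ICE table, Kb = x²/(0.0024 − x) = 1.6 × 10^-6.
Since Kb ≪ C₀, x ≈ √(Kb·C₀) = 6.20 × 10^-5 M.
pOH = 4.21, so pH = 14.00 − pOH = 9.79

pH = 9.79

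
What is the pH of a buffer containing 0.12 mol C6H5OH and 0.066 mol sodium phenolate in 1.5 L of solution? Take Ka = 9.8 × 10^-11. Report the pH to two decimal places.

pH = 9.75

pKa = −log(9.8 × 10^-11) = 10.009
pH = pKa + log([A⁻]/[HA]) = 10.009 + log(0.066/0.12)
pH = 10.009 + (-0.260) = 9.75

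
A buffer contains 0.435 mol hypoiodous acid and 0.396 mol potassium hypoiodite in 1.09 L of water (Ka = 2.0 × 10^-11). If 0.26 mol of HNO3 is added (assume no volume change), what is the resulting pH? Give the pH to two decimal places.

pH = 9.99

Added H+ converts OI- to HOI: HOI → 0.695 mol, OI- → 0.136 mol.
pKa = −log(2.0 × 10^-11) = 10.699
pH = pKa + log(n_OI-/n_HOI) = 10.699 + log(0.136/0.695) = 10.699 + (-0.708)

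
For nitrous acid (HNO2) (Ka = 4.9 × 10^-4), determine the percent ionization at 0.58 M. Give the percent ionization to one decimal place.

HNO2 ⇌ NO2- + H+; let x = [H+] at equilibrium.
x ≈ √(Ka·C₀) = √(4.9 × 10^-4 × 0.58) = 1.69 × 10^-2 M
% ionization = x/C₀ × 100% = 1.69 × 10^-2/0.58 × 100% = 2.9%

2.9%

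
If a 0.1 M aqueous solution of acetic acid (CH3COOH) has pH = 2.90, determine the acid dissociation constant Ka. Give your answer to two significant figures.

Ka = 1.6 × 10^-5

[H+] = 10^(-2.90) = 1.26 × 10^-3 M
At equilibrium [HA] = 0.1 − 1.26 × 10^-3 = 9.87 × 10^-2 M
Ka = [H+][A-]/[HA] = (1.26 × 10^-3)² / 9.87 × 10^-2 = 1.6 × 10^-5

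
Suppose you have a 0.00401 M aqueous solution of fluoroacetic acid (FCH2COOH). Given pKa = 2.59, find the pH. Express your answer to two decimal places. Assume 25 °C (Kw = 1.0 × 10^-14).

pH = 2.66

FCH2COOH ⇌ FCH2COO- + H+
Ka = 10^(−2.59) = 2.57 × 10^-3
From the ICE table, Ka = [H+]²/(0.00401 − [H+]) = 2.57 × 10^-3.
The 5% rule fails; solving [H+]² + Ka·[H+] − Ka·C₀ = 0 exactly:
[H+] = [−0.00257 + √(0.00257² + 4.12e-05)]/2 = 2.17 × 10^-3 M
pH = −log[H+] = −log(2.17 × 10^-3) = 2.66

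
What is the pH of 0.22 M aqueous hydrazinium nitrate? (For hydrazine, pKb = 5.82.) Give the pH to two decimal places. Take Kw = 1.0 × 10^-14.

pH = 4.42

N2H5+ is the conjugate acid of the weak base N2H4.
Kb = 10^(−5.82) = 1.51 × 10^-6
Ka = Kw/Kb = 1.0×10^-14 / 1.51 × 10^-6 = 6.62 × 10^-9
Ka = x²/(0.22 − x) = 6.62 × 10^-9
Neglecting x in the denominator: x = √(6.62 × 10^-9 × 0.22) = 3.82 × 10^-5 M
pH = −log(3.82 × 10^-5) = 4.42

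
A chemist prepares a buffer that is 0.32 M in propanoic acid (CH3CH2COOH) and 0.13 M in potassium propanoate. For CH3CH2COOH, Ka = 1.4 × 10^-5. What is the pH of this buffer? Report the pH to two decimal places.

pKa = −log(1.4 × 10^-5) = 4.854
pH = pKa + log([A⁻]/[HA]) = 4.854 + log(0.13/0.32)
pH = 4.854 + (-0.391) = 4.46

pH = 4.46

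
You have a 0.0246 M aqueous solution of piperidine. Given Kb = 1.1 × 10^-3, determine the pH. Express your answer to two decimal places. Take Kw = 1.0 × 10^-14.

pH = 11.67

C5H10NH + H2O ⇌ C5H10NH2+ + OH-
Kb = [OH-]²/(0.0246 − [OH-]) = 1.1 × 10^-3
[OH-] is not negligible relative to C₀; solve [OH-]² + 0.0011·[OH-] − 2.71e-05 = 0.
[OH-] = (−Kb + √(Kb² + 4·Kb·C₀))/2 = 4.68 × 10^-3 M
pOH = −log(4.68 × 10^-3) = 2.33; pH = 14.00 − 2.33 = 11.67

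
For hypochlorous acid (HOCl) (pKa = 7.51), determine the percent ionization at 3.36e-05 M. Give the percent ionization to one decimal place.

3.0%

HOCl ⇌ OCl- + H+; let x = [H+] at equilibrium.
Ka = 10^(−7.51) = 3.09 × 10^-8
x ≈ √(Ka·C₀) = √(3.09 × 10^-8 × 3.36e-05) = 1.02 × 10^-6 M
Fraction ionized = 1.02 × 10^-6 / 3.36e-05 = 0.0304 → 3.0%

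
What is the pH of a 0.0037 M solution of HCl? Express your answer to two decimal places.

pH = 2.43

HCl is a strong acid and dissociates completely, so [H+] = 0.0037 M.
pH = -log(0.0037) = 2.43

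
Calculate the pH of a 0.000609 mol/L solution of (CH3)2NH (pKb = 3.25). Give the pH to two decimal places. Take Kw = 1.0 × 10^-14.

pH = 10.57

(CH3)2NH + H2O ⇌ (CH3)2NH2+ + OH-
Kb = 10^(−3.25) = 5.62 × 10^-4
From the ICE table, Kb = x²/(0.000609 − x) = 5.62 × 10^-4.
Here C₀/Kb ≈ 1.08, so the small-x approximation fails. Use the quadratic:
x = [−0.000562 + √(0.000562² + 1.37e-06)]/2 = 3.68 × 10^-4 M
pOH = −log(3.68 × 10^-4) = 3.43; pH = 14.00 − 3.43 = 10.57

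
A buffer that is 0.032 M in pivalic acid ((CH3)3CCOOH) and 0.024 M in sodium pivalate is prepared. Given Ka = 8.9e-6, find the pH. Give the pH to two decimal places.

pKa = −log(8.9 × 10^-6) = 5.051
pH = pKa + log([A⁻]/[HA]) = 5.051 + log(0.024/0.032)
pH = 5.051 + (-0.125) = 4.93

pH = 4.93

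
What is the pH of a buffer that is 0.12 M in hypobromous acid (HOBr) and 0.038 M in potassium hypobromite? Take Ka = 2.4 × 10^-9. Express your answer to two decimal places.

pKa = −log(2.4 × 10^-9) = 8.620
Henderson–Hasselbalch: pH = pKa + log([OBr-]/[HOBr]) = 8.620 + log(0.038/0.12)
pH = 8.620 + (-0.499) = 8.12

pH = 8.12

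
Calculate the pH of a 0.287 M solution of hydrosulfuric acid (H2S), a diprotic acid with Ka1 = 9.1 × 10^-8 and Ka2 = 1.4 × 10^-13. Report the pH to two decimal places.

Since Ka1 ≫ Ka2, the first ionization dominates [H+].
Ka1 = x²/(0.287 − x) = 9.1 × 10^-8
x ≈ √(9.1 × 10^-8 × 0.287) = 1.62 × 10^-4 M
pH = −log(1.62 × 10^-4) = 3.79

pH = 3.79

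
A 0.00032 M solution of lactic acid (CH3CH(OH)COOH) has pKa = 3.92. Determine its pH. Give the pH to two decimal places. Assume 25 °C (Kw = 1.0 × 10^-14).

pH = 3.84

CH3CH(OH)COOH ⇌ CH3CH(OH)COO- + H+
Ka = 10^(−3.92) = 1.20 × 10^-4
Ka = x²/(0.00032 − x) = 1.20 × 10^-4
The 5% rule fails; solving x² + Ka·x − Ka·C₀ = 0 exactly:
x = [−0.00012 + √(0.00012² + 1.54e-07)]/2 = 1.45 × 10^-4 M
pH = −log(1.45 × 10^-4) = 3.84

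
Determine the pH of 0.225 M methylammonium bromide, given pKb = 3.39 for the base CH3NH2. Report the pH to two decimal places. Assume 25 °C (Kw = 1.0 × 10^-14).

CH3NH3+ is the conjugate acid of the weak base CH3NH2.
Kb = 10^(−3.39) = 4.07 × 10^-4
Ka = Kw/Kb = 1.0×10^-14 / 4.07 × 10^-4 = 2.46 × 10^-11
Ka = [H+]²/(0.225 − [H+]) = 2.46 × 10^-11
Assume [H+] ≪ 0.225: [H+] ≈ √(2.46 × 10^-11 × 0.225) = 2.35 × 10^-6 M
Check: 0.001% ionized — well under 5%, approximation valid.
pH = −log[H+] = −log(2.35 × 10^-6) = 5.63

pH = 5.63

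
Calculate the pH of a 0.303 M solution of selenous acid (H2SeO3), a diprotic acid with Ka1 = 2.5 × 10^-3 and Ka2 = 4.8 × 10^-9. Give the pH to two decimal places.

pH = 1.58

Ka1 ≫ Ka2, so treat the first dissociation as the only significant source of H+.
Ka1 = x²/(0.303 − x) = 2.5 × 10^-3
Solving the quadratic: x = (−Ka1 + √(Ka1² + 4·Ka1·C₀))/2 = 2.63 × 10^-2 M
pH = −log(2.63 × 10^-2) = 1.58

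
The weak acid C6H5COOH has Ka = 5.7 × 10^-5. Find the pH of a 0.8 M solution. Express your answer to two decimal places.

C6H5COOH ⇌ C6H5COO- + H+
Let x = [H+] at equilibrium. Ka = x²/(0.8 − x).
Assume x ≪ 0.8: x ≈ √(5.7 × 10^-5 × 0.8) = 6.75 × 10^-3 M
(x/C₀ = 0.84% < 5%, so the approximation holds.)
pH = −log(6.75 × 10^-3) = 2.17

pH = 2.17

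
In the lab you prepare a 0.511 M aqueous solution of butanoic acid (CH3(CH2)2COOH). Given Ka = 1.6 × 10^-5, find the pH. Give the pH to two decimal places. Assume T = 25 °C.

pH = 2.54

CH3(CH2)2COOH ⇌ CH3(CH2)2COO- + H+
Ka = [H+]²/(0.511 − [H+]) = 1.6 × 10^-5
Neglecting [H+] in the denominator: [H+] = √(1.6 × 10^-5 × 0.511) = 2.86 × 10^-3 M
([H+]/C₀ = 0.56% < 5%, so the approximation holds.)
pH = −log[H+] = −log(2.86 × 10^-3) = 2.54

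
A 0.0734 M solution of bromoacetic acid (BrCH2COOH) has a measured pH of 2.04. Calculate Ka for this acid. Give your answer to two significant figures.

[H+] = 10^(-2.04) = 9.12 × 10^-3 M
At equilibrium [HA] = 0.0734 − 9.12 × 10^-3 = 6.43 × 10^-2 M
Ka = [H+][A-]/[HA] = (9.12 × 10^-3)² / 6.43 × 10^-2 = 1.3 × 10^-3

Ka = 1.3 × 10^-3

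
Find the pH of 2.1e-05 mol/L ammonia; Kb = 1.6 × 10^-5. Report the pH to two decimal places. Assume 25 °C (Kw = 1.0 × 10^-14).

NH3 + H2O ⇌ NH4+ + OH-
From the ICE table, Kb = x²/(2.1e-05 − x) = 1.6 × 10^-5.
The 5% rule fails; solving x² + Kb·x − Kb·C₀ = 0 exactly:
x = [−1.6e-05 + √(1.6e-05² + 1.34e-09)]/2 = 1.20 × 10^-5 M
pOH = 4.92, so pH = 14.00 − pOH = 9.08

pH = 9.08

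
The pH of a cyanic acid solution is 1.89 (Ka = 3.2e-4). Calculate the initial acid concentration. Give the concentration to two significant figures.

C₀ = 5.3 × 10^-1 M

[H+] = 10^(-1.89) = 1.29 × 10^-2 M = x
Ka = x²/(C₀ − x) ⇒ C₀ = x + x²/Ka
C₀ = 1.29 × 10^-2 + (1.29 × 10^-2)²/(3.2 × 10^-4) = 5.33 × 10^-1 M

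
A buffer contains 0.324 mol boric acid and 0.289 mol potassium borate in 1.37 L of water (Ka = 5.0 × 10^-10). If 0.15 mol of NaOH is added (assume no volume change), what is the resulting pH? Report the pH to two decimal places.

pH = 9.70

OH- converts B(OH)3 to B(OH)4-: B(OH)3 → 0.174 mol, B(OH)4- → 0.439 mol.
pKa = −log(5.0 × 10^-10) = 9.301
Henderson–Hasselbalch with mole ratio 0.439/0.174: pH = 9.301 + (+0.402)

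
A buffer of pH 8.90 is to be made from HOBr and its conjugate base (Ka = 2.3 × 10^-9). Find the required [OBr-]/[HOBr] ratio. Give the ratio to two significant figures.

pKa = -log(2.3 × 10^-9) = 8.638
pH = pKa + log(r) ⇒ log(r) = 8.90 − 8.638 = +0.262
r = [OBr-]/[HOBr] = 10^(+0.262) = 1.83

ratio = 1.8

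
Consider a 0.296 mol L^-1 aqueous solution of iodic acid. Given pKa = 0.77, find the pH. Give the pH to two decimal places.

HIO3 ⇌ IO3- + H+
Ka = 10^(−0.77) = 1.70 × 10^-1
From the ICE table, Ka = [H+]²/(0.296 − [H+]) = 1.70 × 10^-1.
Here C₀/Ka ≈ 1.74, so the small-[H+] approximation fails. Use the quadratic:
[H+] = (−Ka + √(Ka² + 4·Ka·C₀))/2 = 1.55 × 10^-1 M
pH = −log[H+] = −log(1.55 × 10^-1) = 0.81

pH = 0.81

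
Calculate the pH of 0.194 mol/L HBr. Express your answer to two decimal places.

pH = 0.71

HBr is a strong acid and dissociates completely, so [H+] = 0.194 M.
pH = -log(0.194) = 0.71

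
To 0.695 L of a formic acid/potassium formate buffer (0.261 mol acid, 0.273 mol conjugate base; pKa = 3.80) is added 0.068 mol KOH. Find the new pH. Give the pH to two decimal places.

OH- converts HCOOH to HCOO-: HCOOH → 0.193 mol, HCOO- → 0.341 mol.
pH = pKa + log([A⁻]/[HA]) = 3.80 + log(0.341/0.193) = 3.80 +0.247

pH = 4.05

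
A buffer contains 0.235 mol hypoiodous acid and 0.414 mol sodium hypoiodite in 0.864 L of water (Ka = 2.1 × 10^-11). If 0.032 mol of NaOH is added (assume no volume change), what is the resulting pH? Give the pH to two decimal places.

After neutralization: n(HOI) = 0.203 mol, n(OI-) = 0.446 mol.
pKa = −log(2.1 × 10^-11) = 10.678
pH = pKa + log([A⁻]/[HA]) = 10.678 + log(0.446/0.203) = 10.678 +0.342

pH = 11.02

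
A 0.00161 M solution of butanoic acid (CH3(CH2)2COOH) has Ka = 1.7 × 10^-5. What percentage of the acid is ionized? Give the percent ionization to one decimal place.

CH3(CH2)2COOH ⇌ CH3(CH2)2COO- + H+; let x = [H+] at equilibrium.
Solve x² + 1.7e-05x − 2.74e-08 = 0 → x = 1.57 × 10^-4 M
Fraction ionized = 1.57 × 10^-4 / 0.00161 = 0.0975 → 9.8%

9.8%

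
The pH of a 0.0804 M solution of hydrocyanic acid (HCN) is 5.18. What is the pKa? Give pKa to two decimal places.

pKa = 9.27

[H+] = 10^(-5.18) = 6.61 × 10^-6 M
At equilibrium [HA] = 0.0804 − 6.61 × 10^-6 = 8.04 × 10^-2 M
Ka = [H+][A-]/[HA] = (6.61 × 10^-6)² / 8.04 × 10^-2 = 5.43 × 10^-10
pKa = -log(5.43 × 10^-10) = 9.27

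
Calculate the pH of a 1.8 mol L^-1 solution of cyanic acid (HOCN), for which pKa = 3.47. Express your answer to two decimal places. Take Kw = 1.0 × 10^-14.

HOCN ⇌ OCN- + H+
Ka = 10^(−3.47) = 3.39 × 10^-4
Ka = [H+]²/(1.8 − [H+]) = 3.39 × 10^-4
Neglecting [H+] in the denominator: [H+] = √(3.39 × 10^-4 × 1.8) = 2.47 × 10^-2 M
([H+]/C₀ = 1.4% < 5%, so the approximation holds.)
pH = −log[H+] = −log(2.47 × 10^-2) = 1.61

pH = 1.61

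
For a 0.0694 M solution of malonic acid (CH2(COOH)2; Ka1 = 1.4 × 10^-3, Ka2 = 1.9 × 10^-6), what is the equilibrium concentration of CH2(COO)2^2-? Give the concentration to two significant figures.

First ionization gives [H+] ≈ [CH2(COOH)COO-] = 9.18 × 10^-3 M.
Second step: Ka2 = [H+][CH2(COO)2^2-]/[CH2(COOH)COO-] ≈ [CH2(COO)2^2-] (since [H+] ≈ [CH2(COOH)COO-]).
So [CH2(COO)2^2-] ≈ Ka2.

1.9 × 10^-6 M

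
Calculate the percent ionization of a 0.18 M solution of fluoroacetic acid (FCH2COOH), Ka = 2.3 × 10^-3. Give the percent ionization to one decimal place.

10.7%

FCH2COOH ⇌ FCH2COO- + H+; let x = [H+] at equilibrium.
Ka = x²/(C₀ − x); solving the quadratic gives x = 1.92 × 10^-2 M.
% ionization = x/C₀ × 100% = 1.92 × 10^-2/0.18 × 100% = 10.7%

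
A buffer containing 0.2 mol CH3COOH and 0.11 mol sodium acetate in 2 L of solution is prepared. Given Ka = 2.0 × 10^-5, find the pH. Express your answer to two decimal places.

pH = 4.44

pKa = −log(2.0 × 10^-5) = 4.699
Henderson–Hasselbalch: pH = pKa + log([CH3COO-]/[CH3COOH]) = 4.699 + log(0.11/0.2)
pH = 4.699 + (-0.260) = 4.44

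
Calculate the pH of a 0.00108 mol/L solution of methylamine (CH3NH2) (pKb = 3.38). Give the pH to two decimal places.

pH = 10.69

CH3NH2 + H2O ⇌ CH3NH3+ + OH-
Kb = 10^(−3.38) = 4.17 × 10^-4
From the ICE table, Kb = [OH-]²/(0.00108 − [OH-]) = 4.17 × 10^-4.
Here C₀/Kb ≈ 2.59, so the small-[OH-] approximation fails. Use the quadratic:
[OH-] = [−0.000417 + √(0.000417² + 1.8e-06)]/2 = 4.94 × 10^-4 M
pOH = −log(4.94 × 10^-4) = 3.31; pH = 14.00 − 3.31 = 10.69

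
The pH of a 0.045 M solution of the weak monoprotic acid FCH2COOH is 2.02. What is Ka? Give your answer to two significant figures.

Ka = 2.6 × 10^-3

[H+] = 10^(-2.02) = 9.55 × 10^-3 M
At equilibrium [HA] = 0.045 − 9.55 × 10^-3 = 3.54 × 10^-2 M
Ka = [H+][A-]/[HA] = (9.55 × 10^-3)² / 3.54 × 10^-2 = 2.6 × 10^-3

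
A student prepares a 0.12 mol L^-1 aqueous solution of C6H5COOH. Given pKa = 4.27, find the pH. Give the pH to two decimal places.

C6H5COOH ⇌ C6H5COO- + H+
Ka = 10^(−4.27) = 5.37 × 10^-5
Ka = x²/(0.12 − x) = 5.37 × 10^-5
Since Ka ≪ C₀, x ≈ √(Ka·C₀) = 2.54 × 10^-3 M.
pH = −log(2.54 × 10^-3) = 2.60

pH = 2.60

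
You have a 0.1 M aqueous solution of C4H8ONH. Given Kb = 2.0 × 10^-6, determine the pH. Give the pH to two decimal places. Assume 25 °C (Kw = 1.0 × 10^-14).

pH = 10.65

C4H8ONH + H2O ⇌ C4H8ONH2+ + OH-
From the ICE table, Kb = x²/(0.1 − x) = 2.0 × 10^-6.
Assume x ≪ 0.1: x ≈ √(2.0 × 10^-6 × 0.1) = 4.47 × 10^-4 M
pOH = −log(4.47 × 10^-4) = 3.35; pH = 14.00 − 3.35 = 10.65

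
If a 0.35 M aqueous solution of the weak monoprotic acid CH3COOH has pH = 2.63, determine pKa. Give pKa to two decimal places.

pKa = 4.80

[H+] = 10^(-2.63) = 2.34 × 10^-3 M
At equilibrium [HA] = 0.35 − 2.34 × 10^-3 = 3.48 × 10^-1 M
Ka = [H+][A-]/[HA] = (2.34 × 10^-3)² / 3.48 × 10^-1 = 1.57 × 10^-5
pKa = -log(1.57 × 10^-5) = 4.80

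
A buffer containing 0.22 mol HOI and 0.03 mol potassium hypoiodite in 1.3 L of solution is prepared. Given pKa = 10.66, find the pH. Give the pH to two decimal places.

pH = 9.79

Henderson–Hasselbalch: pH = pKa + log([OI-]/[HOI]) = 10.66 + log(0.03/0.22)
pH = 10.66 + (-0.865) = 9.79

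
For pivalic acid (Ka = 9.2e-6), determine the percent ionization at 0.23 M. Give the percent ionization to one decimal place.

(CH3)3CCOOH ⇌ (CH3)3CCOO- + H+; let x = [H+] at equilibrium.
x ≈ √(Ka·C₀) = √(9.2 × 10^-6 × 0.23) = 1.45 × 10^-3 M
% ionization = x/C₀ × 100% = 1.45 × 10^-3/0.23 × 100% = 0.6%

0.6%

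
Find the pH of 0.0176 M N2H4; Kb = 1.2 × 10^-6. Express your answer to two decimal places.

pH = 10.16

N2H4 + H2O ⇌ N2H5+ + OH-
From the ICE table, Kb = [OH-]²/(0.0176 − [OH-]) = 1.2 × 10^-6.
Neglecting [OH-] in the denominator: [OH-] = √(1.2 × 10^-6 × 0.0176) = 1.45 × 10^-4 M
([OH-]/C₀ = 0.83% < 5%, so the approximation holds.)
pOH = 3.84, so pH = 14.00 − pOH = 10.16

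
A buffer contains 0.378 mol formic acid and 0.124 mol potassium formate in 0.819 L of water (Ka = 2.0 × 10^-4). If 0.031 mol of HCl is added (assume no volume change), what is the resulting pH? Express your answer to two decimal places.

After neutralization: n(HCOOH) = 0.409 mol, n(HCOO-) = 0.093 mol.
pKa = −log(2.0 × 10^-4) = 3.699
pH = pKa + log(n_HCOO-/n_HCOOH) = 3.699 + log(0.093/0.409) = 3.699 + (-0.643)

pH = 3.06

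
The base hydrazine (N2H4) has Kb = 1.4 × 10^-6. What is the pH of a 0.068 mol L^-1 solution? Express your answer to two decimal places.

pH = 10.49

N2H4 + H2O ⇌ N2H5+ + OH-
Kb = [OH-]²/(0.068 − [OH-]) = 1.4 × 10^-6
Since Kb ≪ C₀, [OH-] ≈ √(Kb·C₀) = 3.09 × 10^-4 M.
([OH-]/C₀ = 0.45% < 5%, so the approximation holds.)
pOH = −log(3.09 × 10^-4) = 3.51; pH = 14.00 − 3.51 = 10.49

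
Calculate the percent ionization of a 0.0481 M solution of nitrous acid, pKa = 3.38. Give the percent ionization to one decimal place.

8.9%

HNO2 ⇌ NO2- + H+; let x = [H+] at equilibrium.
Ka = 10^(−3.38) = 4.17 × 10^-4
Ka = x²/(C₀ − x); solving the quadratic gives x = 4.27 × 10^-3 M.
% ionization = x/C₀ × 100% = 4.27 × 10^-3/0.0481 × 100% = 8.9%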